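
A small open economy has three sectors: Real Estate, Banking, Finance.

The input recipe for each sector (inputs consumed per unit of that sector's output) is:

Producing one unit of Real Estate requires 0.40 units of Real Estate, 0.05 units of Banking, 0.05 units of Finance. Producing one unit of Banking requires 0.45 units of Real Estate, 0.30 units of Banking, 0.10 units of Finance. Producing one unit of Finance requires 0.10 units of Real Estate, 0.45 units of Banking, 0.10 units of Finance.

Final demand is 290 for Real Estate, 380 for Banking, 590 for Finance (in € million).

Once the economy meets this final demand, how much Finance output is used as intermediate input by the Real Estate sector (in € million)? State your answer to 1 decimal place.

I − A =
  [   0.60    -0.45    -0.10]
  [  -0.05     0.70    -0.45]
  [  -0.05    -0.10     0.90]
Cofactors of I−A, C_ij = (−1)^(i+j)·(minor ij) (rows/columns in the sector order above):
  C_11 = (0.70)(0.90) − (-0.45)(-0.10) = 0.5850
  C_12 = −[(-0.05)(0.90) − (-0.45)(-0.05)] = 0.0675
  C_13 = (-0.05)(-0.10) − (0.70)(-0.05) = 0.0400
  C_21 = −[(-0.45)(0.90) − (-0.10)(-0.10)] = 0.4150
  C_22 = (0.60)(0.90) − (-0.10)(-0.05) = 0.5350
  C_23 = −[(0.60)(-0.10) − (-0.45)(-0.05)] = 0.0825
  C_31 = (-0.45)(-0.45) − (-0.10)(0.70) = 0.2725
  C_32 = −[(0.60)(-0.45) − (-0.10)(-0.05)] = 0.2750
  C_33 = (0.60)(0.70) − (-0.45)(-0.05) = 0.3975
det(I−A) = Σ_j (I−A)_1j·C_1j = (0.60)(0.5850) + (-0.45)(0.0675) + (-0.10)(0.0400) = 0.316625
adj(I−A) = Cᵀ =
  [ 0.5850   0.4150   0.2725]
  [ 0.0675   0.5350   0.2750]
  [ 0.0400   0.0825   0.3975]
(I − A)⁻¹ = adj(I−A) / det(I−A) ≈
  [   1.8476     1.3107     0.8606]
  [   0.2132     1.6897     0.8685]
  [   0.1263     0.2606     1.2554]
First solve x = (I − A)⁻¹ d = adj(I−A)·d / det(I−A); in particular x_R = (0.5850·290 + 0.4150·380 + 0.2725·590) / 0.316625 = 488.125 / 0.316625 ≈ 1541.650.
Intermediate flow from F to R: z_FR = a_FR · x_R = 0.05 × 488.125 / 0.316625 = 24.40625 / 0.316625 ≈ 77.1.

z_FR = 77.1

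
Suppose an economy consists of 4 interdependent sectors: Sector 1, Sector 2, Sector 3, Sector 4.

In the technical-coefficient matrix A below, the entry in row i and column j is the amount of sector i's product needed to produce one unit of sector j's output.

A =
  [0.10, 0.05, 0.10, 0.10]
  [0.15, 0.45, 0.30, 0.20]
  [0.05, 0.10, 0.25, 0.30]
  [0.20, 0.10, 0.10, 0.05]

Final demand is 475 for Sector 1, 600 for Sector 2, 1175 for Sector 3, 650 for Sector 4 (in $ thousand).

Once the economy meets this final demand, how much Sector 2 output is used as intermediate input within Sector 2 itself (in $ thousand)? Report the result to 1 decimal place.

I − A =
  [   0.90    -0.05    -0.10    -0.10]
  [  -0.15     0.55    -0.30    -0.20]
  [  -0.05    -0.10     0.75    -0.30]
  [  -0.20    -0.10    -0.10     0.95]
Compute the cofactors C_ij = (−1)^(i+j)·(3×3 minor ij) of I−A; the adjugate is their transpose:
adj(I−A) = Cᵀ =
  [ 0.320875   0.055125   0.074000   0.068750]
  [ 0.165625   0.588000   0.288250   0.232250]
  [ 0.080875   0.116375   0.430625   0.169000]
  [ 0.093500   0.085750   0.091250   0.333625]
det(I−A) = Σ_j (I−A)_1j·C_1j = (0.90)(0.320875) + (-0.05)(0.165625) + (-0.10)(0.080875) + (-0.10)(0.093500) = 0.26306875
(I − A)⁻¹ = adj(I−A) / det(I−A) ≈
  [   1.2197     0.2095     0.2813     0.2613]
  [   0.6296     2.2352     1.0957     0.8828]
  [   0.3074     0.4424     1.6369     0.6424]
  [   0.3554     0.3260     0.3469     1.2682]
First solve x = (I − A)⁻¹ d = adj(I−A)·d / det(I−A); in particular x_2 = (0.165625·475 + 0.588000·600 + 0.288250·1175 + 0.232250·650) / 0.26306875 = 921.128125 / 0.26306875 ≈ 3501.473.
Intermediate flow from 2 to 2: z_22 = a_22 · x_2 = 0.45 × 921.128125 / 0.26306875 = 414.50765625 / 0.26306875 ≈ 1575.7.

z_22 = 1575.7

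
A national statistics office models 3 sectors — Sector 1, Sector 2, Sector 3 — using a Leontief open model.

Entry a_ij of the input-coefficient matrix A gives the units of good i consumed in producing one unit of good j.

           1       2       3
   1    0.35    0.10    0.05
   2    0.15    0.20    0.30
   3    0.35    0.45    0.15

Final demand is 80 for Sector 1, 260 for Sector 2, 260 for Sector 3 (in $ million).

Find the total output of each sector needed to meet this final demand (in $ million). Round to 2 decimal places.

x_1 = 286.17, x_2 = 670.71, x_3 = 778.80

I − A =
  [   0.65    -0.10    -0.05]
  [  -0.15     0.80    -0.30]
  [  -0.35    -0.45     0.85]
Cofactors of I−A, C_ij = (−1)^(i+j)·(minor ij) (rows/columns in the sector order above):
  C_11 = (0.80)(0.85) − (-0.30)(-0.45) = 0.5450
  C_12 = −[(-0.15)(0.85) − (-0.30)(-0.35)] = 0.2325
  C_13 = (-0.15)(-0.45) − (0.80)(-0.35) = 0.3475
  C_21 = −[(-0.10)(0.85) − (-0.05)(-0.45)] = 0.1075
  C_22 = (0.65)(0.85) − (-0.05)(-0.35) = 0.5350
  C_23 = −[(0.65)(-0.45) − (-0.10)(-0.35)] = 0.3275
  C_31 = (-0.10)(-0.30) − (-0.05)(0.80) = 0.0700
  C_32 = −[(0.65)(-0.30) − (-0.05)(-0.15)] = 0.2025
  C_33 = (0.65)(0.80) − (-0.10)(-0.15) = 0.5050
det(I−A) = Σ_j (I−A)_1j·C_1j = (0.65)(0.5450) + (-0.10)(0.2325) + (-0.05)(0.3475) = 0.313625
adj(I−A) = Cᵀ =
  [ 0.5450   0.1075   0.0700]
  [ 0.2325   0.5350   0.2025]
  [ 0.3475   0.3275   0.5050]
(I − A)⁻¹ = adj(I−A) / det(I−A) ≈
  [   1.7377     0.3428     0.2232]
  [   0.7413     1.7059     0.6457]
  [   1.1080     1.0442     1.6102]
x = (I − A)⁻¹ d = adj(I−A)·d / det(I−A), with det(I−A) = 0.313625:
  x_1 = (0.5450·80 + 0.1075·260 + 0.0700·260) / 0.313625 = 89.75 / 0.313625 ≈ 286.17
  x_2 = (0.2325·80 + 0.5350·260 + 0.2025·260) / 0.313625 = 210.35 / 0.313625 ≈ 670.71
  x_3 = (0.3475·80 + 0.3275·260 + 0.5050·260) / 0.313625 = 244.25 / 0.313625 ≈ 778.80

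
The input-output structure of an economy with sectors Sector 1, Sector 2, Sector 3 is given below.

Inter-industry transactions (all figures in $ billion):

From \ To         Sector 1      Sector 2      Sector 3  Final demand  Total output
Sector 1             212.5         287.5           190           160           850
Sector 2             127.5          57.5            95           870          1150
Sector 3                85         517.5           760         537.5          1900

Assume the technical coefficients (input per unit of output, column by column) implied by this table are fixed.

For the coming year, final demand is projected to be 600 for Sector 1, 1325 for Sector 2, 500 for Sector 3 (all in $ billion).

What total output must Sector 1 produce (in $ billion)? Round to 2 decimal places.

Technical coefficients a_ij = z_ij / X_j:
  a_11 = 212.5/850 = 0.25, a_21 = 127.5/850 = 0.15, a_31 = 85/850 = 0.10
  a_12 = 287.5/1150 = 0.25, a_22 = 57.5/1150 = 0.05, a_32 = 517.5/1150 = 0.45
  a_13 = 190/1900 = 0.10, a_23 = 95/1900 = 0.05, a_33 = 760/1900 = 0.40
I − A =
  [   0.75    -0.25    -0.10]
  [  -0.15     0.95    -0.05]
  [  -0.10    -0.45     0.60]
Cofactors of I−A, C_ij = (−1)^(i+j)·(minor ij) (rows/columns in the sector order above):
  C_11 = (0.95)(0.60) − (-0.05)(-0.45) = 0.5475
  C_12 = −[(-0.15)(0.60) − (-0.05)(-0.10)] = 0.0950
  C_13 = (-0.15)(-0.45) − (0.95)(-0.10) = 0.1625
  C_21 = −[(-0.25)(0.60) − (-0.10)(-0.45)] = 0.1950
  C_22 = (0.75)(0.60) − (-0.10)(-0.10) = 0.4400
  C_23 = −[(0.75)(-0.45) − (-0.25)(-0.10)] = 0.3625
  C_31 = (-0.25)(-0.05) − (-0.10)(0.95) = 0.1075
  C_32 = −[(0.75)(-0.05) − (-0.10)(-0.15)] = 0.0525
  C_33 = (0.75)(0.95) − (-0.25)(-0.15) = 0.6750
det(I−A) = Σ_j (I−A)_1j·C_1j = (0.75)(0.5475) + (-0.25)(0.0950) + (-0.10)(0.1625) = 0.370625
adj(I−A) = Cᵀ =
  [ 0.5475   0.1950   0.1075]
  [ 0.0950   0.4400   0.0525]
  [ 0.1625   0.3625   0.6750]
(I − A)⁻¹ = adj(I−A) / det(I−A) ≈
  [   1.4772     0.5261     0.2901]
  [   0.2563     1.1872     0.1417]
  [   0.4384     0.9781     1.8212]
x = (I − A)⁻¹ d = adj(I−A)·d / det(I−A), with det(I−A) = 0.370625:
  x_1 = (0.5475·600 + 0.1950·1325 + 0.1075·500) / 0.370625 = 640.625 / 0.370625 ≈ 1728.50
  x_2 = (0.0950·600 + 0.4400·1325 + 0.0525·500) / 0.370625 = 666.25 / 0.370625 ≈ 1797.64
  x_3 = (0.1625·600 + 0.3625·1325 + 0.6750·500) / 0.370625 = 915.3125 / 0.370625 ≈ 2469.65

x_1 = 1728.50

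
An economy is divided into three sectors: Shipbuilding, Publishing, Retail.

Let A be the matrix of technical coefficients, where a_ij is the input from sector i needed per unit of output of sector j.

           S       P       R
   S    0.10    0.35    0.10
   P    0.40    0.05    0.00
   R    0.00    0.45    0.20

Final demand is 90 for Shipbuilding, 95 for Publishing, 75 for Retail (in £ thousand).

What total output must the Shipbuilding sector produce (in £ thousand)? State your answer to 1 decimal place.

I − A =
  [   0.90    -0.35    -0.10]
  [  -0.40     0.95     0.00]
  [   0.00    -0.45     0.80]
Cofactors of I−A, C_ij = (−1)^(i+j)·(minor ij) (rows/columns in the sector order above):
  C_11 = (0.95)(0.80) − (0.00)(-0.45) = 0.7600
  C_12 = −[(-0.40)(0.80) − (0.00)(0.00)] = 0.3200
  C_13 = (-0.40)(-0.45) − (0.95)(0.00) = 0.1800
  C_21 = −[(-0.35)(0.80) − (-0.10)(-0.45)] = 0.3250
  C_22 = (0.90)(0.80) − (-0.10)(0.00) = 0.7200
  C_23 = −[(0.90)(-0.45) − (-0.35)(0.00)] = 0.4050
  C_31 = (-0.35)(0.00) − (-0.10)(0.95) = 0.0950
  C_32 = −[(0.90)(0.00) − (-0.10)(-0.40)] = 0.0400
  C_33 = (0.90)(0.95) − (-0.35)(-0.40) = 0.7150
det(I−A) = Σ_j (I−A)_1j·C_1j = (0.90)(0.7600) + (-0.35)(0.3200) + (-0.10)(0.1800) = 0.5540
adj(I−A) = Cᵀ =
  [ 0.7600   0.3250   0.0950]
  [ 0.3200   0.7200   0.0400]
  [ 0.1800   0.4050   0.7150]
(I − A)⁻¹ = adj(I−A) / det(I−A) ≈
  [   1.3718     0.5866     0.1715]
  [   0.5776     1.2996     0.0722]
  [   0.3249     0.7310     1.2906]
x = (I − A)⁻¹ d = adj(I−A)·d / det(I−A), with det(I−A) = 0.5540:
  x_S = (0.7600·90 + 0.3250·95 + 0.0950·75) / 0.5540 = 106.40 / 0.5540 ≈ 192.1
  x_P = (0.3200·90 + 0.7200·95 + 0.0400·75) / 0.5540 = 100.20 / 0.5540 ≈ 180.9
  x_R = (0.1800·90 + 0.4050·95 + 0.7150·75) / 0.5540 = 108.30 / 0.5540 ≈ 195.5

x_S = 192.1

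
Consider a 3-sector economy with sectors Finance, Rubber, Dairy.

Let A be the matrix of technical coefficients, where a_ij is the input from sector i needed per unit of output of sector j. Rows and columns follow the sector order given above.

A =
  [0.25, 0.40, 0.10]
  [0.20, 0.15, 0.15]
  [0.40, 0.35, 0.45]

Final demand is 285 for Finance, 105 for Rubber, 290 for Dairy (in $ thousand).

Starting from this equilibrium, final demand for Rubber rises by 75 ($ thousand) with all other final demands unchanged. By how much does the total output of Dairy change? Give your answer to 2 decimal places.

I − A =
  [   0.75    -0.40    -0.10]
  [  -0.20     0.85    -0.15]
  [  -0.40    -0.35     0.55]
Cofactors of I−A, C_ij = (−1)^(i+j)·(minor ij) (rows/columns in the sector order above):
  C_11 = (0.85)(0.55) − (-0.15)(-0.35) = 0.4150
  C_12 = −[(-0.20)(0.55) − (-0.15)(-0.40)] = 0.1700
  C_13 = (-0.20)(-0.35) − (0.85)(-0.40) = 0.4100
  C_21 = −[(-0.40)(0.55) − (-0.10)(-0.35)] = 0.2550
  C_22 = (0.75)(0.55) − (-0.10)(-0.40) = 0.3725
  C_23 = −[(0.75)(-0.35) − (-0.40)(-0.40)] = 0.4225
  C_31 = (-0.40)(-0.15) − (-0.10)(0.85) = 0.1450
  C_32 = −[(0.75)(-0.15) − (-0.10)(-0.20)] = 0.1325
  C_33 = (0.75)(0.85) − (-0.40)(-0.20) = 0.5575
det(I−A) = Σ_j (I−A)_1j·C_1j = (0.75)(0.4150) + (-0.40)(0.1700) + (-0.10)(0.4100) = 0.20225
adj(I−A) = Cᵀ =
  [ 0.4150   0.2550   0.1450]
  [ 0.1700   0.3725   0.1325]
  [ 0.4100   0.4225   0.5575]
(I − A)⁻¹ = adj(I−A) / det(I−A) ≈
  [   2.0519     1.2608     0.7169]
  [   0.8405     1.8418     0.6551]
  [   2.0272     2.0890     2.7565]
Δx = (I − A)⁻¹ Δd with Δd having +75 in the Rubber component and 0 elsewhere.
So Δx_D = L_DR · (+75), where L_DR = adj(I−A)_DR / det(I−A) = 0.4225 / 0.20225.
Δx_D = 0.4225 × (+75) / 0.20225 = 31.6875 / 0.20225 ≈ 156.67.

Δx_D = 156.67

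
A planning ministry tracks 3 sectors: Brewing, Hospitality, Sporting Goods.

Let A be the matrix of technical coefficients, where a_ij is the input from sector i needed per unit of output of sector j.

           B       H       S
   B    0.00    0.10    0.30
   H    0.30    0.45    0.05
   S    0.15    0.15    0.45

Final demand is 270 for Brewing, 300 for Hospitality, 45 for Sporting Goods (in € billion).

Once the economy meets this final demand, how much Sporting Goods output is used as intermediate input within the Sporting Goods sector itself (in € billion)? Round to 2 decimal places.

I − A =
  [   1.00    -0.10    -0.30]
  [  -0.30     0.55    -0.05]
  [  -0.15    -0.15     0.55]
Cofactors of I−A, C_ij = (−1)^(i+j)·(minor ij) (rows/columns in the sector order above):
  C_11 = (0.55)(0.55) − (-0.05)(-0.15) = 0.2950
  C_12 = −[(-0.30)(0.55) − (-0.05)(-0.15)] = 0.1725
  C_13 = (-0.30)(-0.15) − (0.55)(-0.15) = 0.1275
  C_21 = −[(-0.10)(0.55) − (-0.30)(-0.15)] = 0.1000
  C_22 = (1.00)(0.55) − (-0.30)(-0.15) = 0.5050
  C_23 = −[(1.00)(-0.15) − (-0.10)(-0.15)] = 0.1650
  C_31 = (-0.10)(-0.05) − (-0.30)(0.55) = 0.1700
  C_32 = −[(1.00)(-0.05) − (-0.30)(-0.30)] = 0.1400
  C_33 = (1.00)(0.55) − (-0.10)(-0.30) = 0.5200
det(I−A) = Σ_j (I−A)_1j·C_1j = (1.00)(0.2950) + (-0.10)(0.1725) + (-0.30)(0.1275) = 0.2395
adj(I−A) = Cᵀ =
  [ 0.2950   0.1000   0.1700]
  [ 0.1725   0.5050   0.1400]
  [ 0.1275   0.1650   0.5200]
(I − A)⁻¹ = adj(I−A) / det(I−A) ≈
  [   1.2317     0.4175     0.7098]
  [   0.7203     2.1086     0.5846]
  [   0.5324     0.6889     2.1712]
First solve x = (I − A)⁻¹ d = adj(I−A)·d / det(I−A); in particular x_S = (0.1275·270 + 0.1650·300 + 0.5200·45) / 0.2395 = 107.325 / 0.2395 ≈ 448.1211.
Intermediate flow from S to S: z_SS = a_SS · x_S = 0.45 × 107.325 / 0.2395 = 48.29625 / 0.2395 ≈ 201.65.

z_SS = 201.65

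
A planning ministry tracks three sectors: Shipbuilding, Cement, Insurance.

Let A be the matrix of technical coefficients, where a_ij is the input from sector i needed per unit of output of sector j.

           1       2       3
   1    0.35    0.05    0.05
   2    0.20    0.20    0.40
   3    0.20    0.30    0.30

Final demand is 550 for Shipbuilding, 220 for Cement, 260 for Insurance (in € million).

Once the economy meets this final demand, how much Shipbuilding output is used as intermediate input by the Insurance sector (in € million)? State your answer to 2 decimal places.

z_13 = 56.57

I − A =
  [   0.65    -0.05    -0.05]
  [  -0.20     0.80    -0.40]
  [  -0.20    -0.30     0.70]
Cofactors of I−A, C_ij = (−1)^(i+j)·(minor ij) (rows/columns in the sector order above):
  C_11 = (0.80)(0.70) − (-0.40)(-0.30) = 0.4400
  C_12 = −[(-0.20)(0.70) − (-0.40)(-0.20)] = 0.2200
  C_13 = (-0.20)(-0.30) − (0.80)(-0.20) = 0.2200
  C_21 = −[(-0.05)(0.70) − (-0.05)(-0.30)] = 0.0500
  C_22 = (0.65)(0.70) − (-0.05)(-0.20) = 0.4450
  C_23 = −[(0.65)(-0.30) − (-0.05)(-0.20)] = 0.2050
  C_31 = (-0.05)(-0.40) − (-0.05)(0.80) = 0.0600
  C_32 = −[(0.65)(-0.40) − (-0.05)(-0.20)] = 0.2700
  C_33 = (0.65)(0.80) − (-0.05)(-0.20) = 0.5100
det(I−A) = Σ_j (I−A)_1j·C_1j = (0.65)(0.4400) + (-0.05)(0.2200) + (-0.05)(0.2200) = 0.2640
adj(I−A) = Cᵀ =
  [ 0.4400   0.0500   0.0600]
  [ 0.2200   0.4450   0.2700]
  [ 0.2200   0.2050   0.5100]
(I − A)⁻¹ = adj(I−A) / det(I−A) ≈
  [   1.6667     0.1894     0.2273]
  [   0.8333     1.6856     1.0227]
  [   0.8333     0.7765     1.9318]
First solve x = (I − A)⁻¹ d = adj(I−A)·d / det(I−A); in particular x_3 = (0.2200·550 + 0.2050·220 + 0.5100·260) / 0.2640 = 298.70 / 0.2640 ≈ 1131.4394.
Intermediate flow from 1 to 3: z_13 = a_13 · x_3 = 0.05 × 298.70 / 0.2640 = 14.935 / 0.2640 ≈ 56.57.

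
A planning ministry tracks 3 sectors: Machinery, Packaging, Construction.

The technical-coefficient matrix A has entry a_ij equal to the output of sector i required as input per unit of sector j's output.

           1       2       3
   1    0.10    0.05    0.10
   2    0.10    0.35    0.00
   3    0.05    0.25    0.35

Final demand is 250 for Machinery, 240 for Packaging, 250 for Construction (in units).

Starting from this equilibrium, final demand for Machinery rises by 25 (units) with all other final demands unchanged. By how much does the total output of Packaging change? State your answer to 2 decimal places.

Δx_2 = 4.38

I − A =
  [   0.90    -0.05    -0.10]
  [  -0.10     0.65     0.00]
  [  -0.05    -0.25     0.65]
Cofactors of I−A, C_ij = (−1)^(i+j)·(minor ij) (rows/columns in the sector order above):
  C_11 = (0.65)(0.65) − (0.00)(-0.25) = 0.4225
  C_12 = −[(-0.10)(0.65) − (0.00)(-0.05)] = 0.0650
  C_13 = (-0.10)(-0.25) − (0.65)(-0.05) = 0.0575
  C_21 = −[(-0.05)(0.65) − (-0.10)(-0.25)] = 0.0575
  C_22 = (0.90)(0.65) − (-0.10)(-0.05) = 0.5800
  C_23 = −[(0.90)(-0.25) − (-0.05)(-0.05)] = 0.2275
  C_31 = (-0.05)(0.00) − (-0.10)(0.65) = 0.0650
  C_32 = −[(0.90)(0.00) − (-0.10)(-0.10)] = 0.0100
  C_33 = (0.90)(0.65) − (-0.05)(-0.10) = 0.5800
det(I−A) = Σ_j (I−A)_1j·C_1j = (0.90)(0.4225) + (-0.05)(0.0650) + (-0.10)(0.0575) = 0.37125
adj(I−A) = Cᵀ =
  [ 0.4225   0.0575   0.0650]
  [ 0.0650   0.5800   0.0100]
  [ 0.0575   0.2275   0.5800]
(I − A)⁻¹ = adj(I−A) / det(I−A) ≈
  [   1.1380     0.1549     0.1751]
  [   0.1751     1.5623     0.0269]
  [   0.1549     0.6128     1.5623]
Δx = (I − A)⁻¹ Δd with Δd having +25 in the Machinery component and 0 elsewhere.
So Δx_2 = L_21 · (+25), where L_21 = adj(I−A)_21 / det(I−A) = 0.0650 / 0.37125.
Δx_2 = 0.0650 × (+25) / 0.37125 = 1.625 / 0.37125 ≈ 4.38.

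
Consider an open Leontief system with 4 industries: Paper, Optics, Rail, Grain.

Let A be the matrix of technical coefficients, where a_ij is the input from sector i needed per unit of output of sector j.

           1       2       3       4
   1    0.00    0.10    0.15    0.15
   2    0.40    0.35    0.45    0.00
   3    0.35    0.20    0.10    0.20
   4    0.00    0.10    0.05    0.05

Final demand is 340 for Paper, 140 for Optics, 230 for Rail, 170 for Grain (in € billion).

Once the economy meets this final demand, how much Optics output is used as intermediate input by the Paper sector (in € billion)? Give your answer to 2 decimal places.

z_21 = 255.61

I − A =
  [   1.00    -0.10    -0.15    -0.15]
  [  -0.40     0.65    -0.45     0.00]
  [  -0.35    -0.20     0.90    -0.20]
  [   0.00    -0.10    -0.05     0.95]
Compute the cofactors C_ij = (−1)^(i+j)·(3×3 minor ij) of I−A; the adjugate is their transpose:
adj(I−A) = Cᵀ =
  [ 0.454750   0.131000   0.147000   0.102750]
  [ 0.487625   0.792500   0.487500   0.179625]
  [ 0.300125   0.248500   0.573500   0.168125]
  [ 0.067125   0.096500   0.081500   0.397125]
det(I−A) = Σ_j (I−A)_1j·C_1j = (1.00)(0.454750) + (-0.10)(0.487625) + (-0.15)(0.300125) + (-0.15)(0.067125) = 0.3509
(I − A)⁻¹ = adj(I−A) / det(I−A) ≈
  [   1.2960     0.3733     0.4189     0.2928]
  [   1.3896     2.2585     1.3893     0.5119]
  [   0.8553     0.7082     1.6344     0.4791]
  [   0.1913     0.2750     0.2323     1.1317]
First solve x = (I − A)⁻¹ d = adj(I−A)·d / det(I−A); in particular x_1 = (0.454750·340 + 0.131000·140 + 0.147000·230 + 0.102750·170) / 0.3509 = 224.2325 / 0.3509 ≈ 639.0211.
Intermediate flow from 2 to 1: z_21 = a_21 · x_1 = 0.40 × 224.2325 / 0.3509 = 89.693 / 0.3509 ≈ 255.61.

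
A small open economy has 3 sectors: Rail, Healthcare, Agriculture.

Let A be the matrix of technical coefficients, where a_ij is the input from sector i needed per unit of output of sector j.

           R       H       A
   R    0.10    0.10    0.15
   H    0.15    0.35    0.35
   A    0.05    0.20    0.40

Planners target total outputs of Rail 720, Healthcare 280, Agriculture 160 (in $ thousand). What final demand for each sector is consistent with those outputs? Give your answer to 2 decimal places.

I − A =
  [   0.90    -0.10    -0.15]
  [  -0.15     0.65    -0.35]
  [  -0.05    -0.20     0.60]
d = (I − A) x:
  d_R = (+0.90)·720 + (-0.10)·280 + (-0.15)·160 = 596.00
  d_H = (-0.15)·720 + (+0.65)·280 + (-0.35)·160 = 18.00
  d_A = (-0.05)·720 + (-0.20)·280 + (+0.60)·160 = 4.00

d_R = 596.00, d_H = 18.00, d_A = 4.00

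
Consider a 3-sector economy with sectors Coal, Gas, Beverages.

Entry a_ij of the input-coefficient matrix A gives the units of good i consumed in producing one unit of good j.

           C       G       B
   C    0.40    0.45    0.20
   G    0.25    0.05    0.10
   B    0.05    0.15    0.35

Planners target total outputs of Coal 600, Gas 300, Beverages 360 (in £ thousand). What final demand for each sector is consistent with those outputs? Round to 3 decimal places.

d_C = 153.000, d_G = 99.000, d_B = 159.000

I − A =
  [   0.60    -0.45    -0.20]
  [  -0.25     0.95    -0.10]
  [  -0.05    -0.15     0.65]
d = (I − A) x:
  d_C = (+0.60)·600 + (-0.45)·300 + (-0.20)·360 = 153.000
  d_G = (-0.25)·600 + (+0.95)·300 + (-0.10)·360 = 99.000
  d_B = (-0.05)·600 + (-0.15)·300 + (+0.65)·360 = 159.000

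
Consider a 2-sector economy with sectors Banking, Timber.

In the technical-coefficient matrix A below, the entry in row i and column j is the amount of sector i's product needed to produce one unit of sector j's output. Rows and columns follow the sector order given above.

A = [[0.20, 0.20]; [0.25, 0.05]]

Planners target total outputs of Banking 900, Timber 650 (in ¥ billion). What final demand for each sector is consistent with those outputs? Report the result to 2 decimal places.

d_1 = 590.00, d_2 = 392.50

I − A =
  [   0.80    -0.20]
  [  -0.25     0.95]
d = (I − A) x:
  d_1 = (+0.80)·900 + (-0.20)·650 = 590.00
  d_2 = (-0.25)·900 + (+0.95)·650 = 392.50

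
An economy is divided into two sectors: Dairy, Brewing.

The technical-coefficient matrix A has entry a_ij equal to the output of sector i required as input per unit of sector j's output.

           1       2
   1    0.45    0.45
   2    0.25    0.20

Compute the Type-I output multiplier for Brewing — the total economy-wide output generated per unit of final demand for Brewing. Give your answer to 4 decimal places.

m_2 = 3.0534

I − A =
  [   0.55    -0.45]
  [  -0.25     0.80]
det(I−A) = (0.55)(0.80) − (-0.45)(-0.25) = 0.3275
adj(I−A) = [[0.80, 0.45], [0.25, 0.55]]
(I − A)⁻¹ = adj(I−A) / det(I−A) ≈
  [   2.44275     1.37405]
  [   0.76336     1.67939]
The output multiplier for sector j is the column-j sum of the Leontief inverse (I − A)⁻¹ = adj(I−A) / det(I−A).
Column 2 of adj(I−A): (0.45, 0.55); det(I−A) = 0.3275.
m_2 = (0.45 + 0.55) / 0.3275 = 1.00 / 0.3275 ≈ 3.0534.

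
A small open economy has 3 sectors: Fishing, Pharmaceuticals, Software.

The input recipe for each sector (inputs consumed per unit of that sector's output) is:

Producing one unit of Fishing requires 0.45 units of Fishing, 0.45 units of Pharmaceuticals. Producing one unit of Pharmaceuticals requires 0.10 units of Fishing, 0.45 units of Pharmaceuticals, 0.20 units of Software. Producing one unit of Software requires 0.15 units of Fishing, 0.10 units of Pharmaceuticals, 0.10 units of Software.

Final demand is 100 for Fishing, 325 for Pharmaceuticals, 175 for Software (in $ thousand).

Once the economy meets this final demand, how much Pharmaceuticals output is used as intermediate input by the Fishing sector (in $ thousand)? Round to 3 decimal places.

I − A =
  [   0.55    -0.10    -0.15]
  [  -0.45     0.55    -0.10]
  [   0.00    -0.20     0.90]
Cofactors of I−A, C_ij = (−1)^(i+j)·(minor ij) (rows/columns in the sector order above):
  C_11 = (0.55)(0.90) − (-0.10)(-0.20) = 0.4750
  C_12 = −[(-0.45)(0.90) − (-0.10)(0.00)] = 0.4050
  C_13 = (-0.45)(-0.20) − (0.55)(0.00) = 0.0900
  C_21 = −[(-0.10)(0.90) − (-0.15)(-0.20)] = 0.1200
  C_22 = (0.55)(0.90) − (-0.15)(0.00) = 0.4950
  C_23 = −[(0.55)(-0.20) − (-0.10)(0.00)] = 0.1100
  C_31 = (-0.10)(-0.10) − (-0.15)(0.55) = 0.0925
  C_32 = −[(0.55)(-0.10) − (-0.15)(-0.45)] = 0.1225
  C_33 = (0.55)(0.55) − (-0.10)(-0.45) = 0.2575
det(I−A) = Σ_j (I−A)_1j·C_1j = (0.55)(0.4750) + (-0.10)(0.4050) + (-0.15)(0.0900) = 0.20725
adj(I−A) = Cᵀ =
  [ 0.4750   0.1200   0.0925]
  [ 0.4050   0.4950   0.1225]
  [ 0.0900   0.1100   0.2575]
(I − A)⁻¹ = adj(I−A) / det(I−A) ≈
  [   2.2919     0.5790     0.4463]
  [   1.9542     2.3884     0.5911]
  [   0.4343     0.5308     1.2425]
First solve x = (I − A)⁻¹ d = adj(I−A)·d / det(I−A); in particular x_F = (0.4750·100 + 0.1200·325 + 0.0925·175) / 0.20725 = 102.6875 / 0.20725 ≈ 495.47648.
Intermediate flow from P to F: z_PF = a_PF · x_F = 0.45 × 102.6875 / 0.20725 = 46.209375 / 0.20725 ≈ 222.964.

z_PF = 222.964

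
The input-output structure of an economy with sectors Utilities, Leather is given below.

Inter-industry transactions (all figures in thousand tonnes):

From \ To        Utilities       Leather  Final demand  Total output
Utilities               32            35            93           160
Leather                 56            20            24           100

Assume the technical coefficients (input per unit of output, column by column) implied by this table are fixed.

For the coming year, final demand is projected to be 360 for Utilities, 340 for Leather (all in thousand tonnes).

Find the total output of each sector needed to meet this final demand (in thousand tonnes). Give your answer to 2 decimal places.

x_U = 786.47, x_L = 769.08

Technical coefficients a_ij = z_ij / X_j:
  a_UU = 32/160 = 0.20, a_LU = 56/160 = 0.35
  a_UL = 35/100 = 0.35, a_LL = 20/100 = 0.20
I − A =
  [   0.80    -0.35]
  [  -0.35     0.80]
det(I−A) = (0.80)(0.80) − (-0.35)(-0.35) = 0.5175
adj(I−A) = [[0.80, 0.35], [0.35, 0.80]]
(I − A)⁻¹ = adj(I−A) / det(I−A) ≈
  [   1.5459     0.6763]
  [   0.6763     1.5459]
x = (I − A)⁻¹ d = adj(I−A)·d / det(I−A), with det(I−A) = 0.5175:
  x_U = (0.80·360 + 0.35·340) / 0.5175 = 407.00 / 0.5175 ≈ 786.47
  x_L = (0.35·360 + 0.80·340) / 0.5175 = 398.00 / 0.5175 ≈ 769.08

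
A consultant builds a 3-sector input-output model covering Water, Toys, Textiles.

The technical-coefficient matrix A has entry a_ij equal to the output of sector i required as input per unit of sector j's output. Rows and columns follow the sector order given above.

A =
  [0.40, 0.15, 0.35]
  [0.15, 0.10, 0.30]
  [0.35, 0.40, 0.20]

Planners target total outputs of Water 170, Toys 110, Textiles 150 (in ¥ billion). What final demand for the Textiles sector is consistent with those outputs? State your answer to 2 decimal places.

I − A =
  [   0.60    -0.15    -0.35]
  [  -0.15     0.90    -0.30]
  [  -0.35    -0.40     0.80]
d = (I − A) x:
  d_1 = (+0.60)·170 + (-0.15)·110 + (-0.35)·150 = 33.00
  d_2 = (-0.15)·170 + (+0.90)·110 + (-0.30)·150 = 28.50
  d_3 = (-0.35)·170 + (-0.40)·110 + (+0.80)·150 = 16.50

d_3 = 16.50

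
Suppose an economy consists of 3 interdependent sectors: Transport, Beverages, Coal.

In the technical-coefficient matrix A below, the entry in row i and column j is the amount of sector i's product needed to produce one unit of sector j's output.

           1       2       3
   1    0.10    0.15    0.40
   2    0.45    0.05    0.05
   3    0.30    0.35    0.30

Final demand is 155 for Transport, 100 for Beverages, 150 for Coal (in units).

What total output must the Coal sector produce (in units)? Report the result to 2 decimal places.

x_3 = 625.16

I − A =
  [   0.90    -0.15    -0.40]
  [  -0.45     0.95    -0.05]
  [  -0.30    -0.35     0.70]
Cofactors of I−A, C_ij = (−1)^(i+j)·(minor ij) (rows/columns in the sector order above):
  C_11 = (0.95)(0.70) − (-0.05)(-0.35) = 0.6475
  C_12 = −[(-0.45)(0.70) − (-0.05)(-0.30)] = 0.3300
  C_13 = (-0.45)(-0.35) − (0.95)(-0.30) = 0.4425
  C_21 = −[(-0.15)(0.70) − (-0.40)(-0.35)] = 0.2450
  C_22 = (0.90)(0.70) − (-0.40)(-0.30) = 0.5100
  C_23 = −[(0.90)(-0.35) − (-0.15)(-0.30)] = 0.3600
  C_31 = (-0.15)(-0.05) − (-0.40)(0.95) = 0.3875
  C_32 = −[(0.90)(-0.05) − (-0.40)(-0.45)] = 0.2250
  C_33 = (0.90)(0.95) − (-0.15)(-0.45) = 0.7875
det(I−A) = Σ_j (I−A)_1j·C_1j = (0.90)(0.6475) + (-0.15)(0.3300) + (-0.40)(0.4425) = 0.35625
adj(I−A) = Cᵀ =
  [ 0.6475   0.2450   0.3875]
  [ 0.3300   0.5100   0.2250]
  [ 0.4425   0.3600   0.7875]
(I − A)⁻¹ = adj(I−A) / det(I−A) ≈
  [   1.8175     0.6877     1.0877]
  [   0.9263     1.4316     0.6316]
  [   1.2421     1.0105     2.2105]
x = (I − A)⁻¹ d = adj(I−A)·d / det(I−A), with det(I−A) = 0.35625:
  x_1 = (0.6475·155 + 0.2450·100 + 0.3875·150) / 0.35625 = 182.9875 / 0.35625 ≈ 513.65
  x_2 = (0.3300·155 + 0.5100·100 + 0.2250·150) / 0.35625 = 135.90 / 0.35625 ≈ 381.47
  x_3 = (0.4425·155 + 0.3600·100 + 0.7875·150) / 0.35625 = 222.7125 / 0.35625 ≈ 625.16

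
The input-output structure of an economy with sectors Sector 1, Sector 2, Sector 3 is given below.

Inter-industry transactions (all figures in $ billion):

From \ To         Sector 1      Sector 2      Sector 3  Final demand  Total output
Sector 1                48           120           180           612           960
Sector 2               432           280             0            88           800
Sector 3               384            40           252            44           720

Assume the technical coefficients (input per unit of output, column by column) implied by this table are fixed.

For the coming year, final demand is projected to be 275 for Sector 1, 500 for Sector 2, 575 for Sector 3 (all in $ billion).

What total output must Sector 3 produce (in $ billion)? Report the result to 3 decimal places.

Technical coefficients a_ij = z_ij / X_j:
  a_11 = 48/960 = 0.05, a_21 = 432/960 = 0.45, a_31 = 384/960 = 0.40
  a_12 = 120/800 = 0.15, a_22 = 280/800 = 0.35, a_32 = 40/800 = 0.05
  a_13 = 180/720 = 0.25, a_23 = 0/720 = 0.00, a_33 = 252/720 = 0.35
I − A =
  [   0.95    -0.15    -0.25]
  [  -0.45     0.65     0.00]
  [  -0.40    -0.05     0.65]
Cofactors of I−A, C_ij = (−1)^(i+j)·(minor ij) (rows/columns in the sector order above):
  C_11 = (0.65)(0.65) − (0.00)(-0.05) = 0.4225
  C_12 = −[(-0.45)(0.65) − (0.00)(-0.40)] = 0.2925
  C_13 = (-0.45)(-0.05) − (0.65)(-0.40) = 0.2825
  C_21 = −[(-0.15)(0.65) − (-0.25)(-0.05)] = 0.1100
  C_22 = (0.95)(0.65) − (-0.25)(-0.40) = 0.5175
  C_23 = −[(0.95)(-0.05) − (-0.15)(-0.40)] = 0.1075
  C_31 = (-0.15)(0.00) − (-0.25)(0.65) = 0.1625
  C_32 = −[(0.95)(0.00) − (-0.25)(-0.45)] = 0.1125
  C_33 = (0.95)(0.65) − (-0.15)(-0.45) = 0.5500
det(I−A) = Σ_j (I−A)_1j·C_1j = (0.95)(0.4225) + (-0.15)(0.2925) + (-0.25)(0.2825) = 0.286875
adj(I−A) = Cᵀ =
  [ 0.4225   0.1100   0.1625]
  [ 0.2925   0.5175   0.1125]
  [ 0.2825   0.1075   0.5500]
(I − A)⁻¹ = adj(I−A) / det(I−A) ≈
  [   1.4728     0.3834     0.5664]
  [   1.0196     1.8039     0.3922]
  [   0.9847     0.3747     1.9172]
x = (I − A)⁻¹ d = adj(I−A)·d / det(I−A), with det(I−A) = 0.286875:
  x_1 = (0.4225·275 + 0.1100·500 + 0.1625·575) / 0.286875 = 264.625 / 0.286875 ≈ 922.440
  x_2 = (0.2925·275 + 0.5175·500 + 0.1125·575) / 0.286875 = 403.875 / 0.286875 ≈ 1407.843
  x_3 = (0.2825·275 + 0.1075·500 + 0.5500·575) / 0.286875 = 447.6875 / 0.286875 ≈ 1560.566

x_3 = 1560.566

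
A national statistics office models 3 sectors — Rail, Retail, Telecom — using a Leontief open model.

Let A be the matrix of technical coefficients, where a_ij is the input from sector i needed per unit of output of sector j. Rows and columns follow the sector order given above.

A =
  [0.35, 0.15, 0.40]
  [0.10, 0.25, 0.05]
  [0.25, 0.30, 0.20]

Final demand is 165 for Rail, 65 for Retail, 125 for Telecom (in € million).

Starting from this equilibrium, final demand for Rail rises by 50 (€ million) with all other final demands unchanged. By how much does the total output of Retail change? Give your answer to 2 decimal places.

I − A =
  [   0.65    -0.15    -0.40]
  [  -0.10     0.75    -0.05]
  [  -0.25    -0.30     0.80]
Cofactors of I−A, C_ij = (−1)^(i+j)·(minor ij) (rows/columns in the sector order above):
  C_11 = (0.75)(0.80) − (-0.05)(-0.30) = 0.5850
  C_12 = −[(-0.10)(0.80) − (-0.05)(-0.25)] = 0.0925
  C_13 = (-0.10)(-0.30) − (0.75)(-0.25) = 0.2175
  C_21 = −[(-0.15)(0.80) − (-0.40)(-0.30)] = 0.2400
  C_22 = (0.65)(0.80) − (-0.40)(-0.25) = 0.4200
  C_23 = −[(0.65)(-0.30) − (-0.15)(-0.25)] = 0.2325
  C_31 = (-0.15)(-0.05) − (-0.40)(0.75) = 0.3075
  C_32 = −[(0.65)(-0.05) − (-0.40)(-0.10)] = 0.0725
  C_33 = (0.65)(0.75) − (-0.15)(-0.10) = 0.4725
det(I−A) = Σ_j (I−A)_1j·C_1j = (0.65)(0.5850) + (-0.15)(0.0925) + (-0.40)(0.2175) = 0.279375
adj(I−A) = Cᵀ =
  [ 0.5850   0.2400   0.3075]
  [ 0.0925   0.4200   0.0725]
  [ 0.2175   0.2325   0.4725]
(I − A)⁻¹ = adj(I−A) / det(I−A) ≈
  [   2.0940     0.8591     1.1007]
  [   0.3311     1.5034     0.2595]
  [   0.7785     0.8322     1.6913]
Δx = (I − A)⁻¹ Δd with Δd having +50 in the Rail component and 0 elsewhere.
So Δx_2 = L_21 · (+50), where L_21 = adj(I−A)_21 / det(I−A) = 0.0925 / 0.279375.
Δx_2 = 0.0925 × (+50) / 0.279375 = 4.625 / 0.279375 ≈ 16.55.

Δx_2 = 16.55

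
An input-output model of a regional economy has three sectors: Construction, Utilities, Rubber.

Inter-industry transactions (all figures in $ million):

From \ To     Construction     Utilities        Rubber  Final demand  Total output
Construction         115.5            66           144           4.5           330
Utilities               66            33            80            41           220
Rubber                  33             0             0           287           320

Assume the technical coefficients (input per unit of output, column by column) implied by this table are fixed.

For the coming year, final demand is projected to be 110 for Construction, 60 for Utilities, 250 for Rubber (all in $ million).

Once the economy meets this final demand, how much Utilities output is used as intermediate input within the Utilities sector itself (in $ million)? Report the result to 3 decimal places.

Technical coefficients a_ij = z_ij / X_j:
  a_CC = 115.5/330 = 0.35, a_UC = 66/330 = 0.20, a_RC = 33/330 = 0.10
  a_CU = 66/220 = 0.30, a_UU = 33/220 = 0.15, a_RU = 0/220 = 0.00
  a_CR = 144/320 = 0.45, a_UR = 80/320 = 0.25, a_RR = 0/320 = 0.00
I − A =
  [   0.65    -0.30    -0.45]
  [  -0.20     0.85    -0.25]
  [  -0.10     0.00     1.00]
Cofactors of I−A, C_ij = (−1)^(i+j)·(minor ij) (rows/columns in the sector order above):
  C_11 = (0.85)(1.00) − (-0.25)(0.00) = 0.8500
  C_12 = −[(-0.20)(1.00) − (-0.25)(-0.10)] = 0.2250
  C_13 = (-0.20)(0.00) − (0.85)(-0.10) = 0.0850
  C_21 = −[(-0.30)(1.00) − (-0.45)(0.00)] = 0.3000
  C_22 = (0.65)(1.00) − (-0.45)(-0.10) = 0.6050
  C_23 = −[(0.65)(0.00) − (-0.30)(-0.10)] = 0.0300
  C_31 = (-0.30)(-0.25) − (-0.45)(0.85) = 0.4575
  C_32 = −[(0.65)(-0.25) − (-0.45)(-0.20)] = 0.2525
  C_33 = (0.65)(0.85) − (-0.30)(-0.20) = 0.4925
det(I−A) = Σ_j (I−A)_1j·C_1j = (0.65)(0.8500) + (-0.30)(0.2250) + (-0.45)(0.0850) = 0.44675
adj(I−A) = Cᵀ =
  [ 0.8500   0.3000   0.4575]
  [ 0.2250   0.6050   0.2525]
  [ 0.0850   0.0300   0.4925]
(I − A)⁻¹ = adj(I−A) / det(I−A) ≈
  [   1.9026     0.6715     1.0241]
  [   0.5036     1.3542     0.5652]
  [   0.1903     0.0672     1.1024]
First solve x = (I − A)⁻¹ d = adj(I−A)·d / det(I−A); in particular x_U = (0.2250·110 + 0.6050·60 + 0.2525·250) / 0.44675 = 124.175 / 0.44675 ≈ 277.95187.
Intermediate flow from U to U: z_UU = a_UU · x_U = 0.15 × 124.175 / 0.44675 = 18.62625 / 0.44675 ≈ 41.693.

z_UU = 41.693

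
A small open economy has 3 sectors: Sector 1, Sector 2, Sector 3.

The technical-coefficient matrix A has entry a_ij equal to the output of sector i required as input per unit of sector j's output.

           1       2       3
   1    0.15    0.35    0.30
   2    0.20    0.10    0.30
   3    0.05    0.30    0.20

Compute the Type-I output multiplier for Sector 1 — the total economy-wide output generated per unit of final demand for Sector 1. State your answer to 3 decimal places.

m_1 = 2.055

I − A =
  [   0.85    -0.35    -0.30]
  [  -0.20     0.90    -0.30]
  [  -0.05    -0.30     0.80]
Cofactors of I−A, C_ij = (−1)^(i+j)·(minor ij) (rows/columns in the sector order above):
  C_11 = (0.90)(0.80) − (-0.30)(-0.30) = 0.6300
  C_12 = −[(-0.20)(0.80) − (-0.30)(-0.05)] = 0.1750
  C_13 = (-0.20)(-0.30) − (0.90)(-0.05) = 0.1050
  C_21 = −[(-0.35)(0.80) − (-0.30)(-0.30)] = 0.3700
  C_22 = (0.85)(0.80) − (-0.30)(-0.05) = 0.6650
  C_23 = −[(0.85)(-0.30) − (-0.35)(-0.05)] = 0.2725
  C_31 = (-0.35)(-0.30) − (-0.30)(0.90) = 0.3750
  C_32 = −[(0.85)(-0.30) − (-0.30)(-0.20)] = 0.3150
  C_33 = (0.85)(0.90) − (-0.35)(-0.20) = 0.6950
det(I−A) = Σ_j (I−A)_1j·C_1j = (0.85)(0.6300) + (-0.35)(0.1750) + (-0.30)(0.1050) = 0.44275
adj(I−A) = Cᵀ =
  [ 0.6300   0.3700   0.3750]
  [ 0.1750   0.6650   0.3150]
  [ 0.1050   0.2725   0.6950]
(I − A)⁻¹ = adj(I−A) / det(I−A) ≈
  [   1.4229     0.8357     0.8470]
  [   0.3953     1.5020     0.7115]
  [   0.2372     0.6155     1.5697]
The output multiplier for sector j is the column-j sum of the Leontief inverse (I − A)⁻¹ = adj(I−A) / det(I−A).
Column 1 of adj(I−A): (0.6300, 0.1750, 0.1050); det(I−A) = 0.44275.
m_1 = (0.6300 + 0.1750 + 0.1050) / 0.44275 = 0.91 / 0.44275 ≈ 2.055.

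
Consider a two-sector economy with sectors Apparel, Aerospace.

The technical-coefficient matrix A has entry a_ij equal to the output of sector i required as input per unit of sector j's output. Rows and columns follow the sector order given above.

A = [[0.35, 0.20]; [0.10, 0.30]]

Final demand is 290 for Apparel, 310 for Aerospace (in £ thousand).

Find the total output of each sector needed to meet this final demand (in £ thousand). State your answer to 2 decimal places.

I − A =
  [   0.65    -0.20]
  [  -0.10     0.70]
det(I−A) = (0.65)(0.70) − (-0.20)(-0.10) = 0.4350
adj(I−A) = [[0.70, 0.20], [0.10, 0.65]]
(I − A)⁻¹ = adj(I−A) / det(I−A) ≈
  [   1.6092     0.4598]
  [   0.2299     1.4943]
x = (I − A)⁻¹ d = adj(I−A)·d / det(I−A), with det(I−A) = 0.4350:
  x_1 = (0.70·290 + 0.20·310) / 0.4350 = 265.00 / 0.4350 ≈ 609.20
  x_2 = (0.10·290 + 0.65·310) / 0.4350 = 230.50 / 0.4350 ≈ 529.89

x_1 = 609.20, x_2 = 529.89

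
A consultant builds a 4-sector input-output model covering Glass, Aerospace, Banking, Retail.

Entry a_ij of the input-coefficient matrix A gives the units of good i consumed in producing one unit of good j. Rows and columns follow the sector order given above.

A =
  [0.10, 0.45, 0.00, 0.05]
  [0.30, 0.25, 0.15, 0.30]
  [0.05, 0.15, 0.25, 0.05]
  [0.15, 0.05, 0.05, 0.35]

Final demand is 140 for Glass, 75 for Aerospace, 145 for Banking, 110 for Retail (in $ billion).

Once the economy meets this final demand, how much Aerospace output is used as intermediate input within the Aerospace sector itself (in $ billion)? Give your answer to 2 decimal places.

I − A =
  [   0.90    -0.45     0.00    -0.05]
  [  -0.30     0.75    -0.15    -0.30]
  [  -0.05    -0.15     0.75    -0.05]
  [  -0.15    -0.05    -0.05     0.65]
Compute the cofactors C_ij = (−1)^(i+j)·(3×3 minor ij) of I−A; the adjugate is their transpose:
adj(I−A) = Cᵀ =
  [ 0.335250   0.220500   0.052875   0.131625]
  [ 0.186000   0.430750   0.100875   0.220875]
  [ 0.066000   0.107000   0.310875   0.078375]
  [ 0.096750   0.092250   0.043875   0.381375]
det(I−A) = Σ_j (I−A)_1j·C_1j = (0.90)(0.335250) + (-0.45)(0.186000) + (0.00)(0.066000) + (-0.05)(0.096750) = 0.2131875
(I − A)⁻¹ = adj(I−A) / det(I−A) ≈
  [   1.5726     1.0343     0.2480     0.6174]
  [   0.8725     2.0205     0.4732     1.0361]
  [   0.3096     0.5019     1.4582     0.3676]
  [   0.4538     0.4327     0.2058     1.7889]
First solve x = (I − A)⁻¹ d = adj(I−A)·d / det(I−A); in particular x_2 = (0.186000·140 + 0.430750·75 + 0.100875·145 + 0.220875·110) / 0.2131875 = 97.269375 / 0.2131875 ≈ 456.2621.
Intermediate flow from 2 to 2: z_22 = a_22 · x_2 = 0.25 × 97.269375 / 0.2131875 = 24.31734375 / 0.2131875 ≈ 114.07.

z_22 = 114.07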